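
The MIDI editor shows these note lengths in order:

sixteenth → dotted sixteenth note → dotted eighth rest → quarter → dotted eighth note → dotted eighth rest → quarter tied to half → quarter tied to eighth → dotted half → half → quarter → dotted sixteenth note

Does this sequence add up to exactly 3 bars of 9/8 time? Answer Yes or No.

No

One bar of 9/8 = 36 thirty-second notes, so 3 bars = 108.
Express everything in thirty-second notes: sixteenth = 2; dotted sixteenth note = 3; dotted eighth rest = 6; quarter = 8; dotted eighth note = 6; dotted eighth rest = 6; quarter tied to half (quarter + half) = 24; quarter tied to eighth (quarter + eighth) = 12; dotted half = 24; half = 16; quarter = 8; dotted sixteenth note = 3.
Adding: 2 + 3 + 6 + 8 + 6 + 6 + 24 + 12 + 24 + 16 + 8 + 3 = 118.
118 exceeds 108, so the answer is No.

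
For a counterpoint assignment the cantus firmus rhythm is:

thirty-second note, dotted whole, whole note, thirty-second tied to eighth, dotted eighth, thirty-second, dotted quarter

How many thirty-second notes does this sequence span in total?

Convert each value to thirty-second notes: thirty-second note = 1; dotted whole = 48; whole note = 32; thirty-second tied to eighth (thirty-second + eighth) = 5; dotted eighth = 6; thirty-second = 1; dotted quarter = 12.
Total: 1 + 48 + 32 + 5 + 6 + 1 + 12 = 105 thirty-second notes.

105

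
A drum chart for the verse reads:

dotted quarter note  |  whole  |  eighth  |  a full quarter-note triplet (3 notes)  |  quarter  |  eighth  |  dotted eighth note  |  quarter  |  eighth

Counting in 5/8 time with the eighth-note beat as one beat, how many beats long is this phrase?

23.5

One eighth-note beat = 2 sixteenth notes.
Express everything in sixteenth notes: dotted quarter note = 6; whole = 16; eighth = 2; a full quarter-note triplet (3 notes) (three triplet quarters span one half) = 8; quarter = 4; eighth = 2; dotted eighth note = 3; quarter = 4; eighth = 2.
Sum: 6 + 16 + 2 + 8 + 4 + 2 + 3 + 4 + 2 = 47.
47 ÷ 2 = 23.5 beats.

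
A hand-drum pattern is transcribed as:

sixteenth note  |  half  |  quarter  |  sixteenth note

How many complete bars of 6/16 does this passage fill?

One bar of 6/16 = 6 sixteenth notes.
In sixteenth notes: sixteenth note = 1; half = 8; quarter = 4; sixteenth note = 1.
Total: 1 + 8 + 4 + 1 = 14.
14 ÷ 6 = 2 complete bars with 2 left over.

2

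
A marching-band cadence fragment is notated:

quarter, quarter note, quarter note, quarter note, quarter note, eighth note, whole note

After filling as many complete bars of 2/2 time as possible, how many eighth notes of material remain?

3

One bar of 2/2 = 8 eighth notes.
Convert each value to eighth notes: quarter = 2; quarter note = 2; quarter note = 2; quarter note = 2; quarter note = 2; eighth note = 1; whole note = 8.
Total: 2 + 2 + 2 + 2 + 2 + 1 + 8 = 19.
19 ÷ 8 = 2 complete bars with 3 eighth notes remaining.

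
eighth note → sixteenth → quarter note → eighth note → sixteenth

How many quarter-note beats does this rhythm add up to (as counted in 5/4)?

2.5

One quarter-note beat = 4 sixteenth notes.
Express everything in sixteenth notes: eighth note = 2; sixteenth = 1; quarter note = 4; eighth note = 2; sixteenth = 1.
Sum: 2 + 1 + 4 + 2 + 1 = 10.
10 ÷ 4 = 2.5 beats.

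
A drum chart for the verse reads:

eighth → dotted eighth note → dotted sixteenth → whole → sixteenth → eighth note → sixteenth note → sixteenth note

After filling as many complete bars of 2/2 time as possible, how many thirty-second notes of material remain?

One bar of 2/2 = 32 thirty-second notes.
Convert each value to thirty-second notes: eighth = 4; dotted eighth note = 6; dotted sixteenth = 3; whole = 32; sixteenth = 2; eighth note = 4; sixteenth note = 2; sixteenth note = 2.
Altogether 4 + 6 + 3 + 32 + 2 + 4 + 2 + 2 = 55.
55 ÷ 32 = 1 complete bar with 23 thirty-second notes remaining.

23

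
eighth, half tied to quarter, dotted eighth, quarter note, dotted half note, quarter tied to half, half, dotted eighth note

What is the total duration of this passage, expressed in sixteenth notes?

Express everything in sixteenth notes: eighth = 2; half tied to quarter (half + quarter) = 12; dotted eighth = 3; quarter note = 4; dotted half note = 12; quarter tied to half (quarter + half) = 12; half = 8; dotted eighth note = 3.
Total: 2 + 12 + 3 + 4 + 12 + 12 + 8 + 3 = 56 sixteenth notes.

56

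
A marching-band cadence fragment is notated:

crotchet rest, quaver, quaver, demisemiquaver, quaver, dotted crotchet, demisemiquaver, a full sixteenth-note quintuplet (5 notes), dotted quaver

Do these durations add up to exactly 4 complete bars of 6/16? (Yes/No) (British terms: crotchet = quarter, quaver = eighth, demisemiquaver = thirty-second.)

Yes

One bar of 6/16 = 12 thirty-second notes, so 4 bars = 48.
Working in thirty-second notes: crotchet rest = 8; quaver = 4; quaver = 4; demisemiquaver = 1; quaver = 4; dotted crotchet = 12; demisemiquaver = 1; a full sixteenth-note quintuplet (5 notes) (five quintuplet sixteenths span one quarter) = 8; dotted quaver = 6.
Adding: 8 + 4 + 4 + 1 + 4 + 12 + 1 + 8 + 6 = 48.
48 equals 48, so the answer is Yes.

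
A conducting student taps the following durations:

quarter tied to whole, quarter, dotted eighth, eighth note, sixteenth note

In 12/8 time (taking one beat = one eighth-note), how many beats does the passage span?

15

One eighth-note beat = 2 sixteenth notes.
Convert each value to sixteenth notes: quarter tied to whole (quarter + whole) = 20; quarter = 4; dotted eighth = 3; eighth note = 2; sixteenth note = 1.
Total: 20 + 4 + 3 + 2 + 1 = 30.
30 ÷ 2 = 15 beats.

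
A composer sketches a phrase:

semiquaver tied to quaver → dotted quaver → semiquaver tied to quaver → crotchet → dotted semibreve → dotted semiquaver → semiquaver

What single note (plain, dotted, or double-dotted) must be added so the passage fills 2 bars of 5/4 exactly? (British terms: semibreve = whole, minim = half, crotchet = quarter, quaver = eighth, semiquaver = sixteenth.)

2 bars of 5/4 = 80 thirty-second notes.
Working in thirty-second notes: semiquaver tied to quaver (semiquaver + quaver) = 6; dotted quaver = 6; semiquaver tied to quaver (semiquaver + quaver) = 6; crotchet = 8; dotted semibreve = 48; dotted semiquaver = 3; semiquaver = 2.
Sum: 6 + 6 + 6 + 8 + 48 + 3 + 2 = 79.
Remaining: 80 − 79 = 1 thirty-second note, which is a thirty-second note.

thirty-second note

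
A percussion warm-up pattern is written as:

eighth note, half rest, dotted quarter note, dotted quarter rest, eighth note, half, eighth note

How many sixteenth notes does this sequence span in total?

34

Convert each value to sixteenth notes: eighth note = 2; half rest = 8; dotted quarter note = 6; dotted quarter rest = 6; eighth note = 2; half = 8; eighth note = 2.
Adding: 2 + 8 + 6 + 6 + 2 + 8 + 2 = 34 sixteenth notes.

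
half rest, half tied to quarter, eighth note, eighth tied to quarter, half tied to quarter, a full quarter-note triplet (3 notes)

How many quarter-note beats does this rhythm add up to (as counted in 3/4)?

One quarter-note beat = 2 eighth notes.
Each duration in eighth notes: half rest = 4; half tied to quarter (half + quarter) = 6; eighth note = 1; eighth tied to quarter (eighth + quarter) = 3; half tied to quarter (half + quarter) = 6; a full quarter-note triplet (3 notes) (three triplet quarters span one half) = 4.
Sum: 4 + 6 + 1 + 3 + 6 + 4 = 24.
24 ÷ 2 = 12 beats.

12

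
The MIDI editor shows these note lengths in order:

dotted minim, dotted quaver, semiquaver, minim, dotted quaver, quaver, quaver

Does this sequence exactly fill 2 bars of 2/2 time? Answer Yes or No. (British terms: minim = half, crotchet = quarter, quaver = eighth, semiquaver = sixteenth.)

No

One bar of 2/2 = 16 sixteenth notes, so 2 bars = 32.
In sixteenth notes: dotted minim = 12; dotted quaver = 3; semiquaver = 1; minim = 8; dotted quaver = 3; quaver = 2; quaver = 2.
Altogether 12 + 3 + 1 + 8 + 3 + 2 + 2 = 31.
31 falls short of 32, so the answer is No.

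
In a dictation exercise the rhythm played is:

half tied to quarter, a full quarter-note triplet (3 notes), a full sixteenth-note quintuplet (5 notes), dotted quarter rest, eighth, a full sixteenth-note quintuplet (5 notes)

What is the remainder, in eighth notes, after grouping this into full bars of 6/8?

One bar of 6/8 = 6 eighth notes.
Each duration in eighth notes: half tied to quarter (half + quarter) = 6; a full quarter-note triplet (3 notes) (three triplet quarters span one half) = 4; a full sixteenth-note quintuplet (5 notes) (five quintuplet sixteenths span one quarter) = 2; dotted quarter rest = 3; eighth = 1; a full sixteenth-note quintuplet (5 notes) (five quintuplet sixteenths span one quarter) = 2.
Total: 6 + 4 + 2 + 3 + 1 + 2 = 18.
18 ÷ 6 = 3 complete bars with 0 eighth notes remaining.

0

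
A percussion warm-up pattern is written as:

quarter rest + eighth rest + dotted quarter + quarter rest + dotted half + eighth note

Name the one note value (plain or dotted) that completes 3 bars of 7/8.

3 bars of 7/8 = 21 eighth notes.
Express everything in eighth notes: quarter rest = 2; eighth rest = 1; dotted quarter = 3; quarter rest = 2; dotted half = 6; eighth note = 1.
Altogether 2 + 1 + 3 + 2 + 6 + 1 = 15.
Remaining: 21 − 15 = 6 eighth notes, which is a dotted half note.

dotted half note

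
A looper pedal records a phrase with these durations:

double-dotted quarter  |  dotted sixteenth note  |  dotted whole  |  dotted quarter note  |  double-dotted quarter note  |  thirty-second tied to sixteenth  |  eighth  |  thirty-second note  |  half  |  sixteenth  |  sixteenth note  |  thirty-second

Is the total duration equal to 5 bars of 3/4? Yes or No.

Yes

One bar of 3/4 = 24 thirty-second notes, so 5 bars = 120.
Working in thirty-second notes: double-dotted quarter = 14; dotted sixteenth note = 3; dotted whole = 48; dotted quarter note = 12; double-dotted quarter note = 14; thirty-second tied to sixteenth (thirty-second + sixteenth) = 3; eighth = 4; thirty-second note = 1; half = 16; sixteenth = 2; sixteenth note = 2; thirty-second = 1.
Adding: 14 + 3 + 48 + 12 + 14 + 3 + 4 + 1 + 16 + 2 + 2 + 1 = 120.
120 equals 120, so the answer is Yes.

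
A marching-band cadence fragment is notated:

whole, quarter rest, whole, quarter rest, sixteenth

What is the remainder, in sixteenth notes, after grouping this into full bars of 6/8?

One bar of 6/8 = 12 sixteenth notes.
Each duration in sixteenth notes: whole = 16; quarter rest = 4; whole = 16; quarter rest = 4; sixteenth = 1.
Total: 16 + 4 + 16 + 4 + 1 = 41.
41 ÷ 12 = 3 complete bars with 5 sixteenth notes remaining.

5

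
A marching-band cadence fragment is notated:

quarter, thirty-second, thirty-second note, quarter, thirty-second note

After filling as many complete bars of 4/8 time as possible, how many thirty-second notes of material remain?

3

One bar of 4/8 = 16 thirty-second notes.
Each duration in thirty-second notes: quarter = 8; thirty-second = 1; thirty-second note = 1; quarter = 8; thirty-second note = 1.
Sum: 8 + 1 + 1 + 8 + 1 = 19.
19 ÷ 16 = 1 complete bar with 3 thirty-second notes remaining.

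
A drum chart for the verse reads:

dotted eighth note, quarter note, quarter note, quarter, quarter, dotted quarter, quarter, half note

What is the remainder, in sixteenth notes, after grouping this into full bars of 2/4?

5

One bar of 2/4 = 8 sixteenth notes.
Working in sixteenth notes: dotted eighth note = 3; quarter note = 4; quarter note = 4; quarter = 4; quarter = 4; dotted quarter = 6; quarter = 4; half note = 8.
Adding: 3 + 4 + 4 + 4 + 4 + 6 + 4 + 8 = 37.
37 ÷ 8 = 4 complete bars with 5 sixteenth notes remaining.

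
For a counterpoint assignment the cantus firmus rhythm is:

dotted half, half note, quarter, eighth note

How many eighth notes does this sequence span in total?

13

Working in eighth notes: dotted half = 6; half note = 4; quarter = 2; eighth note = 1.
Total: 6 + 4 + 2 + 1 = 13 eighth notes.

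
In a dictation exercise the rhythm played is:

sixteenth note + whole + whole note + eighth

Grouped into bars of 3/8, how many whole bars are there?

5

One bar of 3/8 = 6 sixteenth notes.
Working in sixteenth notes: sixteenth note = 1; whole = 16; whole note = 16; eighth = 2.
Sum: 1 + 16 + 16 + 2 = 35.
35 ÷ 6 = 5 complete bars with 5 left over.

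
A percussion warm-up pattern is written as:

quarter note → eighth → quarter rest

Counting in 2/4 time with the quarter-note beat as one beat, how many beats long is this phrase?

2.5

One quarter-note beat = 2 eighth notes.
Convert each value to eighth notes: quarter note = 2; eighth = 1; quarter rest = 2.
Total: 2 + 1 + 2 = 5.
5 ÷ 2 = 2.5 beats.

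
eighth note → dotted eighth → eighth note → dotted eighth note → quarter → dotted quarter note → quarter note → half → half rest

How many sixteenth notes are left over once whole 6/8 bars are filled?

One bar of 6/8 = 12 sixteenth notes.
Each duration in sixteenth notes: eighth note = 2; dotted eighth = 3; eighth note = 2; dotted eighth note = 3; quarter = 4; dotted quarter note = 6; quarter note = 4; half = 8; half rest = 8.
Altogether 2 + 3 + 2 + 3 + 4 + 6 + 4 + 8 + 8 = 40.
40 ÷ 12 = 3 complete bars with 4 sixteenth notes remaining.

4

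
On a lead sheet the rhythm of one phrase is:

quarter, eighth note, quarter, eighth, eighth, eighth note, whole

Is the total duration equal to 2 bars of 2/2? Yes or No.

Yes

One bar of 2/2 = 8 eighth notes, so 2 bars = 16.
In eighth notes: quarter = 2; eighth note = 1; quarter = 2; eighth = 1; eighth = 1; eighth note = 1; whole = 8.
Altogether 2 + 1 + 2 + 1 + 1 + 1 + 8 = 16.
16 equals 16, so the answer is Yes.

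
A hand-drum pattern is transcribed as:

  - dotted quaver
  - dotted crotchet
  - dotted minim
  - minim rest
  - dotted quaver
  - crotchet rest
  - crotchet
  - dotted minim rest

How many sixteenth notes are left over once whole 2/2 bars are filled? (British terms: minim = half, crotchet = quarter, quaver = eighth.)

4

One bar of 2/2 = 16 sixteenth notes.
Each duration in sixteenth notes: dotted quaver = 3; dotted crotchet = 6; dotted minim = 12; minim rest = 8; dotted quaver = 3; crotchet rest = 4; crotchet = 4; dotted minim rest = 12.
Total: 3 + 6 + 12 + 8 + 3 + 4 + 4 + 12 = 52.
52 ÷ 16 = 3 complete bars with 4 sixteenth notes remaining.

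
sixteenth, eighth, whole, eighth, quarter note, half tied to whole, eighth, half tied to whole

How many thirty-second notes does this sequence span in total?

150

Working in thirty-second notes: sixteenth = 2; eighth = 4; whole = 32; eighth = 4; quarter note = 8; half tied to whole (half + whole) = 48; eighth = 4; half tied to whole (half + whole) = 48.
Adding: 2 + 4 + 32 + 4 + 8 + 48 + 4 + 48 = 150 thirty-second notes.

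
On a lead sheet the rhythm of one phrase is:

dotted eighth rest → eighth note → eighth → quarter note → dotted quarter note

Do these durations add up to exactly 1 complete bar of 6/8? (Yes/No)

One bar of 6/8 = 12 sixteenth notes.
In sixteenth notes: dotted eighth rest = 3; eighth note = 2; eighth = 2; quarter note = 4; dotted quarter note = 6.
Adding: 3 + 2 + 2 + 4 + 6 = 17.
17 exceeds 12, so the answer is No.

No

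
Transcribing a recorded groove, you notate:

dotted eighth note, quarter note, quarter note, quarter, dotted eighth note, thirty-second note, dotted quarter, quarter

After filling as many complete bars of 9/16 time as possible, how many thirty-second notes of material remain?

One bar of 9/16 = 18 thirty-second notes.
Working in thirty-second notes: dotted eighth note = 6; quarter note = 8; quarter note = 8; quarter = 8; dotted eighth note = 6; thirty-second note = 1; dotted quarter = 12; quarter = 8.
Altogether 6 + 8 + 8 + 8 + 6 + 1 + 12 + 8 = 57.
57 ÷ 18 = 3 complete bars with 3 thirty-second notes remaining.

3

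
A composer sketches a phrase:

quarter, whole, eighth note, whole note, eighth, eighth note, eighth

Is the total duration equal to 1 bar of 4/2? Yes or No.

One bar of 4/2 = 16 eighth notes.
Convert each value to eighth notes: quarter = 2; whole = 8; eighth note = 1; whole note = 8; eighth = 1; eighth note = 1; eighth = 1.
Sum: 2 + 8 + 1 + 8 + 1 + 1 + 1 = 22.
22 exceeds 16, so the answer is No.

No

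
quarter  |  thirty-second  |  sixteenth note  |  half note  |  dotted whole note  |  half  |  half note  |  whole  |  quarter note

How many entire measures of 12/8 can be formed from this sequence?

One bar of 12/8 = 48 thirty-second notes.
In thirty-second notes: quarter = 8; thirty-second = 1; sixteenth note = 2; half note = 16; dotted whole note = 48; half = 16; half note = 16; whole = 32; quarter note = 8.
Sum: 8 + 1 + 2 + 16 + 48 + 16 + 16 + 32 + 8 = 147.
147 ÷ 48 = 3 complete bars with 3 left over.

3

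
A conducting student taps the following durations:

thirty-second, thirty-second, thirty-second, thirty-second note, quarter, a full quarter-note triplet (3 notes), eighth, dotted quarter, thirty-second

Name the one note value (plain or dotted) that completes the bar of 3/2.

dotted sixteenth note

The bar of 3/2 = 48 thirty-second notes.
Convert each value to thirty-second notes: thirty-second = 1; thirty-second = 1; thirty-second = 1; thirty-second note = 1; quarter = 8; a full quarter-note triplet (3 notes) (three triplet quarters span one half) = 16; eighth = 4; dotted quarter = 12; thirty-second = 1.
Sum: 1 + 1 + 1 + 1 + 8 + 16 + 4 + 12 + 1 = 45.
Remaining: 48 − 45 = 3 thirty-second notes, which is a dotted sixteenth note.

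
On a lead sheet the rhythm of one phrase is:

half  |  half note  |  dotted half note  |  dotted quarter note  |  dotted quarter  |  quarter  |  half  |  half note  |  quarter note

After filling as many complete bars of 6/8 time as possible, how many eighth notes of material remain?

2

One bar of 6/8 = 6 eighth notes.
Working in eighth notes: half = 4; half note = 4; dotted half note = 6; dotted quarter note = 3; dotted quarter = 3; quarter = 2; half = 4; half note = 4; quarter note = 2.
Sum: 4 + 4 + 6 + 3 + 3 + 2 + 4 + 4 + 2 = 32.
32 ÷ 6 = 5 complete bars with 2 eighth notes remaining.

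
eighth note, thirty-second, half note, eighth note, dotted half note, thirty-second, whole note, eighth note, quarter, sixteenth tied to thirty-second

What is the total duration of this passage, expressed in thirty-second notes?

Working in thirty-second notes: eighth note = 4; thirty-second = 1; half note = 16; eighth note = 4; dotted half note = 24; thirty-second = 1; whole note = 32; eighth note = 4; quarter = 8; sixteenth tied to thirty-second (sixteenth + thirty-second) = 3.
Adding: 4 + 1 + 16 + 4 + 24 + 1 + 32 + 4 + 8 + 3 = 97 thirty-second notes.

97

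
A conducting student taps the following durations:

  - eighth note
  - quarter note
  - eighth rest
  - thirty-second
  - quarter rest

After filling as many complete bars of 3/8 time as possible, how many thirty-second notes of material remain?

One bar of 3/8 = 12 thirty-second notes.
Each duration in thirty-second notes: eighth note = 4; quarter note = 8; eighth rest = 4; thirty-second = 1; quarter rest = 8.
Total: 4 + 8 + 4 + 1 + 8 = 25.
25 ÷ 12 = 2 complete bars with 1 thirty-second note remaining.

1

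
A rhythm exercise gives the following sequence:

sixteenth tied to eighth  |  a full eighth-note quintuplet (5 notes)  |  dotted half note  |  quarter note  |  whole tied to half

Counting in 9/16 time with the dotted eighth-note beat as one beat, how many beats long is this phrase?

One dotted eighth-note beat = 3 sixteenth notes.
Working in sixteenth notes: sixteenth tied to eighth (sixteenth + eighth) = 3; a full eighth-note quintuplet (5 notes) (five quintuplet eighths span one half) = 8; dotted half note = 12; quarter note = 4; whole tied to half (whole + half) = 24.
Altogether 3 + 8 + 12 + 4 + 24 = 51.
51 ÷ 3 = 17 beats.

17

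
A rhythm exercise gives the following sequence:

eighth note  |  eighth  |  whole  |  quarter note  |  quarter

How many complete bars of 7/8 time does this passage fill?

One bar of 7/8 = 7 eighth notes.
Express everything in eighth notes: eighth note = 1; eighth = 1; whole = 8; quarter note = 2; quarter = 2.
Altogether 1 + 1 + 8 + 2 + 2 = 14.
14 ÷ 7 = 2 complete bars with 0 left over.

2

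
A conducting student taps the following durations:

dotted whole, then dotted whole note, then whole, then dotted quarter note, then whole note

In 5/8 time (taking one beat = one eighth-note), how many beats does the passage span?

One eighth-note beat = 2 sixteenth notes.
Express everything in sixteenth notes: dotted whole = 24; dotted whole note = 24; whole = 16; dotted quarter note = 6; whole note = 16.
Sum: 24 + 24 + 16 + 6 + 16 = 86.
86 ÷ 2 = 43 beats.

43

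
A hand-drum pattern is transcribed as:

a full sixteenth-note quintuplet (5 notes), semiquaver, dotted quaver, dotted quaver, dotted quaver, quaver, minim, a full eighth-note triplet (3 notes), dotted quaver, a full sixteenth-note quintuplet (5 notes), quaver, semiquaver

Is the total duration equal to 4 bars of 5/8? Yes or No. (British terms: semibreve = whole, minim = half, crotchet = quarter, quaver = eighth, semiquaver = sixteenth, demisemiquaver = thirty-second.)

One bar of 5/8 = 10 sixteenth notes, so 4 bars = 40.
Convert each value to sixteenth notes: a full sixteenth-note quintuplet (5 notes) (five quintuplet sixteenths span one quarter) = 4; semiquaver = 1; dotted quaver = 3; dotted quaver = 3; dotted quaver = 3; quaver = 2; minim = 8; a full eighth-note triplet (3 notes) (three triplet eighths span one quarter) = 4; dotted quaver = 3; a full sixteenth-note quintuplet (5 notes) (five quintuplet sixteenths span one quarter) = 4; quaver = 2; semiquaver = 1.
Adding: 4 + 1 + 3 + 3 + 3 + 2 + 8 + 4 + 3 + 4 + 2 + 1 = 38.
38 falls short of 40, so the answer is No.

No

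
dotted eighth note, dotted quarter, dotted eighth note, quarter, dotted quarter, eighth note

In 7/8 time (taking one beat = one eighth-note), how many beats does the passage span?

One eighth-note beat = 2 sixteenth notes.
Express everything in sixteenth notes: dotted eighth note = 3; dotted quarter = 6; dotted eighth note = 3; quarter = 4; dotted quarter = 6; eighth note = 2.
Adding: 3 + 6 + 3 + 4 + 6 + 2 = 24.
24 ÷ 2 = 12 beats.

12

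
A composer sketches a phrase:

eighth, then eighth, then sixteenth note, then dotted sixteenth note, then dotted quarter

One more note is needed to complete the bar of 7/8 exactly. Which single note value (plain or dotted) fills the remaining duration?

dotted sixteenth note

The bar of 7/8 = 28 thirty-second notes.
In thirty-second notes: eighth = 4; eighth = 4; sixteenth note = 2; dotted sixteenth note = 3; dotted quarter = 12.
Sum: 4 + 4 + 2 + 3 + 12 = 25.
Remaining: 28 − 25 = 3 thirty-second notes, which is a dotted sixteenth note.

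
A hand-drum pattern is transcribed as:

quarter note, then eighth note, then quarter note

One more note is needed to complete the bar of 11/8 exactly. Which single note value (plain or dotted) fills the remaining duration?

dotted half note

The bar of 11/8 = 11 eighth notes.
Convert each value to eighth notes: quarter note = 2; eighth note = 1; quarter note = 2.
Adding: 2 + 1 + 2 = 5.
Remaining: 11 − 5 = 6 eighth notes, which is a dotted half note.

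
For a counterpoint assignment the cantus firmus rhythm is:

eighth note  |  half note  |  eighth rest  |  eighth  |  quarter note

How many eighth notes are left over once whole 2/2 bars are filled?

1

One bar of 2/2 = 8 eighth notes.
In eighth notes: eighth note = 1; half note = 4; eighth rest = 1; eighth = 1; quarter note = 2.
Total: 1 + 4 + 1 + 1 + 2 = 9.
9 ÷ 8 = 1 complete bar with 1 eighth note remaining.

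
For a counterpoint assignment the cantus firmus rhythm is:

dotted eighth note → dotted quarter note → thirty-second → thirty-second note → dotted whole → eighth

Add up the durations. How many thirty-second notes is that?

72

Convert each value to thirty-second notes: dotted eighth note = 6; dotted quarter note = 12; thirty-second = 1; thirty-second note = 1; dotted whole = 48; eighth = 4.
Sum: 6 + 12 + 1 + 1 + 48 + 4 = 72 thirty-second notes.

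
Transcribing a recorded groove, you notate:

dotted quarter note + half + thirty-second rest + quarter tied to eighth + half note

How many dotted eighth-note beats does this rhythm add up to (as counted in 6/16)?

One dotted eighth-note beat = 6 thirty-second notes.
Express everything in thirty-second notes: dotted quarter note = 12; half = 16; thirty-second rest = 1; quarter tied to eighth (quarter + eighth) = 12; half note = 16.
Adding: 12 + 16 + 1 + 12 + 16 = 57.
57 ÷ 6 = 9.5 beats.

9.5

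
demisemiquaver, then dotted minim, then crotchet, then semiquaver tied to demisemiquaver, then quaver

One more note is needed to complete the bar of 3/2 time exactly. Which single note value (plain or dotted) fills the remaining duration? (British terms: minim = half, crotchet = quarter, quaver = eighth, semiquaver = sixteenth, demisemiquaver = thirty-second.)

The bar of 3/2 = 48 thirty-second notes.
In thirty-second notes: demisemiquaver = 1; dotted minim = 24; crotchet = 8; semiquaver tied to demisemiquaver (semiquaver + demisemiquaver) = 3; quaver = 4.
Altogether 1 + 24 + 8 + 3 + 4 = 40.
Remaining: 48 − 40 = 8 thirty-second notes, which is a quarter note.

quarter note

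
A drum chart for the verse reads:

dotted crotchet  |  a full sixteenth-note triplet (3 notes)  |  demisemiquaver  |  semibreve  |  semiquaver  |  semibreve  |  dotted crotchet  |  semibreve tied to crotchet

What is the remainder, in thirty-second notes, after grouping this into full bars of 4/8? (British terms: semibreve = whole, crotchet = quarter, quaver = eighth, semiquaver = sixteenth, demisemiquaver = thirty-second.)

One bar of 4/8 = 16 thirty-second notes.
Convert each value to thirty-second notes: dotted crotchet = 12; a full sixteenth-note triplet (3 notes) (three triplet sixteenths span one eighth) = 4; demisemiquaver = 1; semibreve = 32; semiquaver = 2; semibreve = 32; dotted crotchet = 12; semibreve tied to crotchet (semibreve + crotchet) = 40.
Adding: 12 + 4 + 1 + 32 + 2 + 32 + 12 + 40 = 135.
135 ÷ 16 = 8 complete bars with 7 thirty-second notes remaining.

7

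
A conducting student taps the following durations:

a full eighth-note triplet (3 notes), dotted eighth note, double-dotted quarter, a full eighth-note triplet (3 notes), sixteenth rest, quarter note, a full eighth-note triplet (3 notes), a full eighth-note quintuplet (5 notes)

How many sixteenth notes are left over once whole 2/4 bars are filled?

One bar of 2/4 = 8 sixteenth notes.
Express everything in sixteenth notes: a full eighth-note triplet (3 notes) (three triplet eighths span one quarter) = 4; dotted eighth note = 3; double-dotted quarter = 7; a full eighth-note triplet (3 notes) (three triplet eighths span one quarter) = 4; sixteenth rest = 1; quarter note = 4; a full eighth-note triplet (3 notes) (three triplet eighths span one quarter) = 4; a full eighth-note quintuplet (5 notes) (five quintuplet eighths span one half) = 8.
Sum: 4 + 3 + 7 + 4 + 1 + 4 + 4 + 8 = 35.
35 ÷ 8 = 4 complete bars with 3 sixteenth notes remaining.

3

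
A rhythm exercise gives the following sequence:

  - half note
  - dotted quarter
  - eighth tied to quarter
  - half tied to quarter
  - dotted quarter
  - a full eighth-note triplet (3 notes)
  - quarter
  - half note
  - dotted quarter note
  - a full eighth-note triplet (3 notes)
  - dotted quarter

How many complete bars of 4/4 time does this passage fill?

One bar of 4/4 = 8 eighth notes.
In eighth notes: half note = 4; dotted quarter = 3; eighth tied to quarter (eighth + quarter) = 3; half tied to quarter (half + quarter) = 6; dotted quarter = 3; a full eighth-note triplet (3 notes) (three triplet eighths span one quarter) = 2; quarter = 2; half note = 4; dotted quarter note = 3; a full eighth-note triplet (3 notes) (three triplet eighths span one quarter) = 2; dotted quarter = 3.
Adding: 4 + 3 + 3 + 6 + 3 + 2 + 2 + 4 + 3 + 2 + 3 = 35.
35 ÷ 8 = 4 complete bars with 3 left over.

4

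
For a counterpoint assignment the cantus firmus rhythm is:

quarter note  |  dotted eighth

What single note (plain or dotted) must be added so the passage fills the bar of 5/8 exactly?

dotted eighth note

The bar of 5/8 = 10 sixteenth notes.
Express everything in sixteenth notes: quarter note = 4; dotted eighth = 3.
Altogether 4 + 3 = 7.
Remaining: 10 − 7 = 3 sixteenth notes, which is a dotted eighth note.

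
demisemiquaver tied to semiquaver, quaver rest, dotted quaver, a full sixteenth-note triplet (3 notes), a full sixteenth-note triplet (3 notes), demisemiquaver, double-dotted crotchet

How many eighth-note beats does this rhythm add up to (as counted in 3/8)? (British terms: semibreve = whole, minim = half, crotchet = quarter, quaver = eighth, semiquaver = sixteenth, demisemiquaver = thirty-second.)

9

One eighth-note beat = 4 thirty-second notes.
Working in thirty-second notes: demisemiquaver tied to semiquaver (demisemiquaver + semiquaver) = 3; quaver rest = 4; dotted quaver = 6; a full sixteenth-note triplet (3 notes) (three triplet sixteenths span one eighth) = 4; a full sixteenth-note triplet (3 notes) (three triplet sixteenths span one eighth) = 4; demisemiquaver = 1; double-dotted crotchet = 14.
Total: 3 + 4 + 6 + 4 + 4 + 1 + 14 = 36.
36 ÷ 4 = 9 beats.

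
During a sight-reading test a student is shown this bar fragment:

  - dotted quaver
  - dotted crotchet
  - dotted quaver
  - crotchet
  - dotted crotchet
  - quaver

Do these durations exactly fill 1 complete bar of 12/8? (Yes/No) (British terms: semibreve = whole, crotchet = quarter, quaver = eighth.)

One bar of 12/8 = 24 sixteenth notes.
Working in sixteenth notes: dotted quaver = 3; dotted crotchet = 6; dotted quaver = 3; crotchet = 4; dotted crotchet = 6; quaver = 2.
Adding: 3 + 6 + 3 + 4 + 6 + 2 = 24.
24 equals 24, so the answer is Yes.

Yes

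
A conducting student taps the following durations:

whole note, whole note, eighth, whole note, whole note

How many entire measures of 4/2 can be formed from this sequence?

2

One bar of 4/2 = 16 eighth notes.
In eighth notes: whole note = 8; whole note = 8; eighth = 1; whole note = 8; whole note = 8.
Total: 8 + 8 + 1 + 8 + 8 = 33.
33 ÷ 16 = 2 complete bars with 1 left over.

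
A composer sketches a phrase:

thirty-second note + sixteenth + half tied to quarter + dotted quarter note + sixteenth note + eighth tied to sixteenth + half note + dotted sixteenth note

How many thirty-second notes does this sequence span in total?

In thirty-second notes: thirty-second note = 1; sixteenth = 2; half tied to quarter (half + quarter) = 24; dotted quarter note = 12; sixteenth note = 2; eighth tied to sixteenth (eighth + sixteenth) = 6; half note = 16; dotted sixteenth note = 3.
Sum: 1 + 2 + 24 + 12 + 2 + 6 + 16 + 3 = 66 thirty-second notes.

66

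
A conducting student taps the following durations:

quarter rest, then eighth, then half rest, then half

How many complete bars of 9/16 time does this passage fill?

2

One bar of 9/16 = 9 sixteenth notes.
Each duration in sixteenth notes: quarter rest = 4; eighth = 2; half rest = 8; half = 8.
Adding: 4 + 2 + 8 + 8 = 22.
22 ÷ 9 = 2 complete bars with 4 left over.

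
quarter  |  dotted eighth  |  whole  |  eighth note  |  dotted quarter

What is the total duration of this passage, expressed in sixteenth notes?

In sixteenth notes: quarter = 4; dotted eighth = 3; whole = 16; eighth note = 2; dotted quarter = 6.
Adding: 4 + 3 + 16 + 2 + 6 = 31 sixteenth notes.

31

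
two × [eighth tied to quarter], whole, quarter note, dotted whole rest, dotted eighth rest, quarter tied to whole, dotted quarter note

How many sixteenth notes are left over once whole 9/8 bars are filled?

One bar of 9/8 = 18 sixteenth notes.
Express everything in sixteenth notes: eighth tied to quarter (eighth + quarter) = 6; eighth tied to quarter (eighth + quarter) = 6; whole = 16; quarter note = 4; dotted whole rest = 24; dotted eighth rest = 3; quarter tied to whole (quarter + whole) = 20; dotted quarter note = 6.
Altogether 6 + 6 + 16 + 4 + 24 + 3 + 20 + 6 = 85.
85 ÷ 18 = 4 complete bars with 13 sixteenth notes remaining.

13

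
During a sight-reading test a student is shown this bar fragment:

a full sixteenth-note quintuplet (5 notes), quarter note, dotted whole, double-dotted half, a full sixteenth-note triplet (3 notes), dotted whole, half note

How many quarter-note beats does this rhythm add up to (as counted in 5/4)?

One quarter-note beat = 2 eighth notes.
Each duration in eighth notes: a full sixteenth-note quintuplet (5 notes) (five quintuplet sixteenths span one quarter) = 2; quarter note = 2; dotted whole = 12; double-dotted half = 7; a full sixteenth-note triplet (3 notes) (three triplet sixteenths span one eighth) = 1; dotted whole = 12; half note = 4.
Total: 2 + 2 + 12 + 7 + 1 + 12 + 4 = 40.
40 ÷ 2 = 20 beats.

20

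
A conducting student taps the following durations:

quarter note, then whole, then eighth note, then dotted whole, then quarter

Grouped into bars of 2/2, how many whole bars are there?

3

One bar of 2/2 = 8 eighth notes.
Each duration in eighth notes: quarter note = 2; whole = 8; eighth note = 1; dotted whole = 12; quarter = 2.
Adding: 2 + 8 + 1 + 12 + 2 = 25.
25 ÷ 8 = 3 complete bars with 1 left over.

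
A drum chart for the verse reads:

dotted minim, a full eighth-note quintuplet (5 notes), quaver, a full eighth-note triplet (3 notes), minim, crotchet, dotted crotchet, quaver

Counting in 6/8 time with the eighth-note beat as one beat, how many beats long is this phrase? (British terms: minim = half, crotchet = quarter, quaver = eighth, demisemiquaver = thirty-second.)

23

One eighth-note beat = 2 sixteenth notes.
In sixteenth notes: dotted minim = 12; a full eighth-note quintuplet (5 notes) (five quintuplet eighths span one half) = 8; quaver = 2; a full eighth-note triplet (3 notes) (three triplet eighths span one quarter) = 4; minim = 8; crotchet = 4; dotted crotchet = 6; quaver = 2.
Altogether 12 + 8 + 2 + 4 + 8 + 4 + 6 + 2 = 46.
46 ÷ 2 = 23 beats.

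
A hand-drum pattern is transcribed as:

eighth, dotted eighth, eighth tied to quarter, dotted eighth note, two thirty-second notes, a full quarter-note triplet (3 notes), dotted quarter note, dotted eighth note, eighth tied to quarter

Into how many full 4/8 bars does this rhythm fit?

4

One bar of 4/8 = 16 thirty-second notes.
In thirty-second notes: eighth = 4; dotted eighth = 6; eighth tied to quarter (eighth + quarter) = 12; dotted eighth note = 6; thirty-second note = 1; thirty-second note = 1; a full quarter-note triplet (3 notes) (three triplet quarters span one half) = 16; dotted quarter note = 12; dotted eighth note = 6; eighth tied to quarter (eighth + quarter) = 12.
Altogether 4 + 6 + 12 + 6 + 1 + 1 + 16 + 12 + 6 + 12 = 76.
76 ÷ 16 = 4 complete bars with 12 left over.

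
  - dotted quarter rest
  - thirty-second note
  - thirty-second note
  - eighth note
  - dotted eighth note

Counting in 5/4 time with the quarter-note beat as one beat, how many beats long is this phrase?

3

One quarter-note beat = 8 thirty-second notes.
In thirty-second notes: dotted quarter rest = 12; thirty-second note = 1; thirty-second note = 1; eighth note = 4; dotted eighth note = 6.
Sum: 12 + 1 + 1 + 4 + 6 = 24.
24 ÷ 8 = 3 beats.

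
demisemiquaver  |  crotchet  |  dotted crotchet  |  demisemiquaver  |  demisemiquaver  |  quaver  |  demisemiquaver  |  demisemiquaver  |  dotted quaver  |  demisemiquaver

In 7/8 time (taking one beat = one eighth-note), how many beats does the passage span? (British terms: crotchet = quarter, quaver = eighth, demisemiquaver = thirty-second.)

One eighth-note beat = 4 thirty-second notes.
Express everything in thirty-second notes: demisemiquaver = 1; crotchet = 8; dotted crotchet = 12; demisemiquaver = 1; demisemiquaver = 1; quaver = 4; demisemiquaver = 1; demisemiquaver = 1; dotted quaver = 6; demisemiquaver = 1.
Sum: 1 + 8 + 12 + 1 + 1 + 4 + 1 + 1 + 6 + 1 = 36.
36 ÷ 4 = 9 beats.

9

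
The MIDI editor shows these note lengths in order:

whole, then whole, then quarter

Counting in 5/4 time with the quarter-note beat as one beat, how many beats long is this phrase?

One quarter-note beat = 2 eighth notes.
Working in eighth notes: whole = 8; whole = 8; quarter = 2.
Altogether 8 + 8 + 2 = 18.
18 ÷ 2 = 9 beats.

9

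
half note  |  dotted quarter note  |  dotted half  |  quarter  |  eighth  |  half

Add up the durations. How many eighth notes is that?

20

Express everything in eighth notes: half note = 4; dotted quarter note = 3; dotted half = 6; quarter = 2; eighth = 1; half = 4.
Altogether 4 + 3 + 6 + 2 + 1 + 4 = 20 eighth notes.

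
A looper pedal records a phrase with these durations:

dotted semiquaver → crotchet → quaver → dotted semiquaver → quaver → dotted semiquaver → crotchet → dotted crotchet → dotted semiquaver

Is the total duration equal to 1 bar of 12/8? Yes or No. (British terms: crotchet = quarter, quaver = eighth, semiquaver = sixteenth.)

One bar of 12/8 = 48 thirty-second notes.
Working in thirty-second notes: dotted semiquaver = 3; crotchet = 8; quaver = 4; dotted semiquaver = 3; quaver = 4; dotted semiquaver = 3; crotchet = 8; dotted crotchet = 12; dotted semiquaver = 3.
Adding: 3 + 8 + 4 + 3 + 4 + 3 + 8 + 12 + 3 = 48.
48 equals 48, so the answer is Yes.

Yes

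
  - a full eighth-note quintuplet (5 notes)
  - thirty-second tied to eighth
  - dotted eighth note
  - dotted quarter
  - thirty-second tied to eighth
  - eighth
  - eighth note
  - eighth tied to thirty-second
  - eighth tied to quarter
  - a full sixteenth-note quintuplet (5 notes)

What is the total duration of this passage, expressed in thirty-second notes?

77

Each duration in thirty-second notes: a full eighth-note quintuplet (5 notes) (five quintuplet eighths span one half) = 16; thirty-second tied to eighth (thirty-second + eighth) = 5; dotted eighth note = 6; dotted quarter = 12; thirty-second tied to eighth (thirty-second + eighth) = 5; eighth = 4; eighth note = 4; eighth tied to thirty-second (eighth + thirty-second) = 5; eighth tied to quarter (eighth + quarter) = 12; a full sixteenth-note quintuplet (5 notes) (five quintuplet sixteenths span one quarter) = 8.
Altogether 16 + 5 + 6 + 12 + 5 + 4 + 4 + 5 + 12 + 8 = 77 thirty-second notes.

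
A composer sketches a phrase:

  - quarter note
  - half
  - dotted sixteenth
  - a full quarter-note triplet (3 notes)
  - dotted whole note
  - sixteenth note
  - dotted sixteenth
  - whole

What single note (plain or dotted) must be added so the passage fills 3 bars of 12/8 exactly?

half note

3 bars of 12/8 = 144 thirty-second notes.
Each duration in thirty-second notes: quarter note = 8; half = 16; dotted sixteenth = 3; a full quarter-note triplet (3 notes) (three triplet quarters span one half) = 16; dotted whole note = 48; sixteenth note = 2; dotted sixteenth = 3; whole = 32.
Adding: 8 + 16 + 3 + 16 + 48 + 2 + 3 + 32 = 128.
Remaining: 144 − 128 = 16 thirty-second notes, which is a half note.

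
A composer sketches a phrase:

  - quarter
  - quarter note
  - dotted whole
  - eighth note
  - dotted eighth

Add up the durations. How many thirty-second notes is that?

74

Convert each value to thirty-second notes: quarter = 8; quarter note = 8; dotted whole = 48; eighth note = 4; dotted eighth = 6.
Adding: 8 + 8 + 48 + 4 + 6 = 74 thirty-second notes.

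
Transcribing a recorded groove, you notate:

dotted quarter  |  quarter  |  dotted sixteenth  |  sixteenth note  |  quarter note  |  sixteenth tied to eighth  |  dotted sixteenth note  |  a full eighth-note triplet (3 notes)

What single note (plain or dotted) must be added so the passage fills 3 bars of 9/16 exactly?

eighth note

3 bars of 9/16 = 54 thirty-second notes.
Each duration in thirty-second notes: dotted quarter = 12; quarter = 8; dotted sixteenth = 3; sixteenth note = 2; quarter note = 8; sixteenth tied to eighth (sixteenth + eighth) = 6; dotted sixteenth note = 3; a full eighth-note triplet (3 notes) (three triplet eighths span one quarter) = 8.
Sum: 12 + 8 + 3 + 2 + 8 + 6 + 3 + 8 = 50.
Remaining: 54 − 50 = 4 thirty-second notes, which is a eighth note.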